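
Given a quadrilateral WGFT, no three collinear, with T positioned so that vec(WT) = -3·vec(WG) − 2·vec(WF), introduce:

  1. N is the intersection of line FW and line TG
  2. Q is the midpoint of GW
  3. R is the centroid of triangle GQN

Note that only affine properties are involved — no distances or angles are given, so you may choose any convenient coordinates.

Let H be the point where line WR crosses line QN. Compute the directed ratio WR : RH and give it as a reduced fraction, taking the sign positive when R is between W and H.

Choose coordinates W = (0, 0), G = (1, 0), F = (0, 1), T = (-3, -2).
1. N is the intersection of line FW and line TG ⇒ N = (0, -1/2)
2. Q is the midpoint of GW ⇒ Q = (1/2, 0)
3. R is the centroid of triangle GQN ⇒ R = (1/2, -1/6)
line WR meets QN at H = (3/8, -1/8)
R = W + t·(H−W) with t = 4/3, so WR:RH = 4/3:-1/3

WR:RH = -4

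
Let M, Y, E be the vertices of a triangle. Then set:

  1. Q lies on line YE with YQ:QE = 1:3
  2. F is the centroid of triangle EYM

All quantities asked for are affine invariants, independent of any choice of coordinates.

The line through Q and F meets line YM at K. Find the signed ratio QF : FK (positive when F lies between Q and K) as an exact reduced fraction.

Set M = (0, 0), Y = (1, 0), E = (0, 1); any affine frame gives the same invariant.
1. Q lies on line YE with YQ:QE = 1:3 ⇒ Q = (3/4, 1/4)
2. F is the centroid of triangle EYM ⇒ F = (1/3, 1/3)
line QF meets YM at K = (2, 0)
F = Q + t·(K−Q) with t = -1/3, so QF:FK = -1/3:4/3

QF:FK = -1/4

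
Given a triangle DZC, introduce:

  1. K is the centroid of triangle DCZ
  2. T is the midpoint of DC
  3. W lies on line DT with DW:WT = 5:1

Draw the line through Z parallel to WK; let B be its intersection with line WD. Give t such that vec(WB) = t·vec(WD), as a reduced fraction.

Set D = (0, 0), Z = (1, 0), C = (0, 1); any affine frame gives the same invariant.
1. K is the centroid of triangle DCZ ⇒ K = (1/3, 1/3)
2. T is the midpoint of DC ⇒ T = (0, 1/2)
3. W lies on line DT with DW:WT = 5:1 ⇒ W = (0, 5/12)
through Z parallel to WK: direction (1/3, -1/12); meets WD at B = (0, 1/4)
B = W + t·(D−W) with t = 2/5

t = 2/5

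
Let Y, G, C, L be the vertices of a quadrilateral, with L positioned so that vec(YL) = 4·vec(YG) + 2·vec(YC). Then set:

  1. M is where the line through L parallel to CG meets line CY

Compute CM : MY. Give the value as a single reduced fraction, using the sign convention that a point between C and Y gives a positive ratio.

Set Y = (0, 0), G = (1, 0), C = (0, 1), L = (4, 2); any affine frame gives the same invariant.
1. M is where the line through L parallel to CG meets line CY ⇒ M = (0, 6)
M = C + t·(Y−C) with t = -5, so CM:MY = t:(1−t) = -5:6

CM:MY = -5/6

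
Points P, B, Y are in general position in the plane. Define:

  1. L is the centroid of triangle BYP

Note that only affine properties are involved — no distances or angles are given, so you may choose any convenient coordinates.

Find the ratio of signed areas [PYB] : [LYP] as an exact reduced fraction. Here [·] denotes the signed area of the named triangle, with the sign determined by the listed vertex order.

Work in coordinates with P = (0, 0), B = (1, 0), Y = (0, 1).
1. L is the centroid of triangle BYP ⇒ L = (1/3, 1/3)
2·[PYB] = -1, 2·[LYP] = 1/3
[PYB]:[LYP] = -1:1/3 = -3

[PYB]:[LYP] = -3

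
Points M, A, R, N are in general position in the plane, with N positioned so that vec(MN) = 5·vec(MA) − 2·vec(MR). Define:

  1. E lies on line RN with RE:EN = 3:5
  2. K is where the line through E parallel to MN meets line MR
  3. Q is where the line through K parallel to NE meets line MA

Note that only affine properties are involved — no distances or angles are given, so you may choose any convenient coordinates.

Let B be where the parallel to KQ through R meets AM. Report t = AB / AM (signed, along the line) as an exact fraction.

t = -2/3

Assign M = (0, 0), A = (1, 0), R = (0, 1), N = (5, -2) — the answer is frame-independent, so this choice is without loss of generality.
1. E lies on line RN with RE:EN = 3:5 ⇒ E = (15/8, -1/8)
2. K is where the line through E parallel to MN meets line MR ⇒ K = (0, 5/8)
3. Q is where the line through K parallel to NE meets line MA ⇒ Q = (25/24, 0)
through R parallel to KQ: direction (25/24, -5/8); meets AM at B = (5/3, 0)
B = A + t·(M−A) with t = -2/3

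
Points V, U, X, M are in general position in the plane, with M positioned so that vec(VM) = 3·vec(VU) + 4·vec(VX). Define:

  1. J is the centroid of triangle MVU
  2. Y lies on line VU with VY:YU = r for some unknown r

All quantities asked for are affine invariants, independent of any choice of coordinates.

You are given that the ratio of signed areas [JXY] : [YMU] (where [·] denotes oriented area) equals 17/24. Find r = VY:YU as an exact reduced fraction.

Set V = (0, 0), U = (1, 0), X = (0, 1), M = (3, 4); any affine frame gives the same invariant.
1. J is the centroid of triangle MVU ⇒ J = (4/3, 4/3)
2. With VY:YU = r, write λ = r/(r+1) so Y = V + λ·(U−V); Y is affine-linear in λ
Every point depending on Y is an affine combination of Y and λ-independent points, so each such coordinate is linear in λ; the λ² term in each signed area is a multiple of (U−V)×(U−V) = 0, so 2·[JXY] and 2·[YMU] are each linear in λ. Evaluating at λ=0 and λ=1:
  2·[JXY] = 1/3·λ + 4/3,   2·[YMU] = 4·λ − 4
So [JXY]:[YMU] = (1/3·λ + 4/3) / (4·λ − 4). Setting this equal to 17/24:
  1/3·λ + 4/3 = 17/24·(4·λ − 4)  ⇒  λ = 5/3
Then r = λ/(1−λ) = (5/3)/(-2/3) = -5/2. Check: with r = -5/2, Y = (5/3, 0) and [JXY]:[YMU] = 17/24 as required.

r = -5/2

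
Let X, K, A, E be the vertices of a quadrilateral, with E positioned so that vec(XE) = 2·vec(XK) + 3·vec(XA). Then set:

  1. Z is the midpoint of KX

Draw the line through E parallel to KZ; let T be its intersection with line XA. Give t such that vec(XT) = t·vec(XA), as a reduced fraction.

Choose coordinates X = (0, 0), K = (1, 0), A = (0, 1), E = (2, 3).
1. Z is the midpoint of KX ⇒ Z = (1/2, 0)
through E parallel to KZ: direction (-1/2, 0); meets XA at T = (0, 3)
T = X + t·(A−X) with t = 3

t = 3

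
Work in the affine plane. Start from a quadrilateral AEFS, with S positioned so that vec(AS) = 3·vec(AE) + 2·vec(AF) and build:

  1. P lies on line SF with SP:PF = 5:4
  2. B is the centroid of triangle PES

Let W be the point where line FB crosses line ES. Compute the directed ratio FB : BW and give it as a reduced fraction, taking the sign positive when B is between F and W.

Choose coordinates A = (0, 0), E = (1, 0), F = (0, 1), S = (3, 2).
1. P lies on line SF with SP:PF = 5:4 ⇒ P = (4/3, 13/9)
2. B is the centroid of triangle PES ⇒ B = (16/9, 31/27)
line FB meets ES at W = (24/11, 13/11)
B = F + t·(W−F) with t = 22/27, so FB:BW = 22/27:5/27

FB:BW = 22/5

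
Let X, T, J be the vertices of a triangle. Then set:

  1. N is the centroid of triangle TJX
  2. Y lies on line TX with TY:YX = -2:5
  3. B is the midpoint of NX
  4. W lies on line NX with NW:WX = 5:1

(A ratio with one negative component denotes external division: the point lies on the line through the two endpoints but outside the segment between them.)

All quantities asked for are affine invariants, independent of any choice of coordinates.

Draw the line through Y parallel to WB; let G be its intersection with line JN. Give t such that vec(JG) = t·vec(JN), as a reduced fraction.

t = 8/3

Assign X = (0, 0), T = (1, 0), J = (0, 1) — the answer is frame-independent, so this choice is without loss of generality.
1. N is the centroid of triangle TJX ⇒ N = (1/3, 1/3)
2. Y lies on line TX with TY:YX = -2:5 ⇒ Y = (5/3, 0)
3. B is the midpoint of NX ⇒ B = (1/6, 1/6)
4. W lies on line NX with NW:WX = 5:1 ⇒ W = (1/18, 1/18)
through Y parallel to WB: direction (1/9, 1/9); meets JN at G = (8/9, -7/9)
G = J + t·(N−J) with t = 8/3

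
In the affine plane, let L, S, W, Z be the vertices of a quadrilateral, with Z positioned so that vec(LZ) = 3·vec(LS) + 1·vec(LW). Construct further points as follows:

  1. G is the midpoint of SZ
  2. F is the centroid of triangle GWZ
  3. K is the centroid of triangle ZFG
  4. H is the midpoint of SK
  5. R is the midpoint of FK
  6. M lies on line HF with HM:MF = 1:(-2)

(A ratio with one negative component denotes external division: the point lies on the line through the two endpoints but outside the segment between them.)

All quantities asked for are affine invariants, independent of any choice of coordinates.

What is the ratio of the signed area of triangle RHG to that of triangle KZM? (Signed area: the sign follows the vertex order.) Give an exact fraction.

[RHG]:[KZM] = -1/4

Choose coordinates L = (0, 0), S = (1, 0), W = (0, 1), Z = (3, 1).
1. G is the midpoint of SZ ⇒ G = (2, 1/2)
2. F is the centroid of triangle GWZ ⇒ F = (5/3, 5/6)
3. K is the centroid of triangle ZFG ⇒ K = (20/9, 7/9)
4. H is the midpoint of SK ⇒ H = (29/18, 7/18)
5. R is the midpoint of FK ⇒ R = (35/18, 29/36)
6. M lies on line HF with HM:MF = 1:(-2) ⇒ M = (14/9, -1/18)
2·[RHG] = 1/8, 2·[KZM] = -1/2
[RHG]:[KZM] = 1/8:-1/2 = -1/4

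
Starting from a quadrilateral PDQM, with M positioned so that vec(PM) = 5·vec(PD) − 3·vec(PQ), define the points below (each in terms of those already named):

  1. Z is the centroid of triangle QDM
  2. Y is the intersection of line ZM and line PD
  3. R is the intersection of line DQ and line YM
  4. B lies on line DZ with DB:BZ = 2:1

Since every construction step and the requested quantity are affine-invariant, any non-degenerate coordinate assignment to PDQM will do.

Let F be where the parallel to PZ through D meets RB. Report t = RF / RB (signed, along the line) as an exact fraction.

t = 3/5

Choose coordinates P = (0, 0), D = (1, 0), Q = (0, 1), M = (5, -3).
1. Z is the centroid of triangle QDM ⇒ Z = (2, -2/3)
2. Y is the intersection of line ZM and line PD ⇒ Y = (8/7, 0)
3. R is the intersection of line DQ and line YM ⇒ R = (1/2, 1/2)
4. B lies on line DZ with DB:BZ = 2:1 ⇒ B = (5/3, -4/9)
through D parallel to PZ: direction (2, -2/3); meets RB at F = (6/5, -1/15)
F = R + t·(B−R) with t = 3/5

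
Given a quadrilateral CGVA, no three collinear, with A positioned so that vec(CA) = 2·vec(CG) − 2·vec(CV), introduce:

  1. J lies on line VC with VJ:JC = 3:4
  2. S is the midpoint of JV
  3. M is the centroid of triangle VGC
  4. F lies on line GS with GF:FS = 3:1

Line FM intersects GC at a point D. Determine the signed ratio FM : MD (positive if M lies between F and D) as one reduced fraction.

FM:MD = 43/56

Work in coordinates with C = (0, 0), G = (1, 0), V = (0, 1), A = (2, -2).
1. J lies on line VC with VJ:JC = 3:4 ⇒ J = (0, 4/7)
2. S is the midpoint of JV ⇒ S = (0, 11/14)
3. M is the centroid of triangle VGC ⇒ M = (1/3, 1/3)
4. F lies on line GS with GF:FS = 3:1 ⇒ F = (1/4, 33/56)
line FM meets GC at D = (19/43, 0)
M = F + t·(D−F) with t = 43/99, so FM:MD = 43/99:56/99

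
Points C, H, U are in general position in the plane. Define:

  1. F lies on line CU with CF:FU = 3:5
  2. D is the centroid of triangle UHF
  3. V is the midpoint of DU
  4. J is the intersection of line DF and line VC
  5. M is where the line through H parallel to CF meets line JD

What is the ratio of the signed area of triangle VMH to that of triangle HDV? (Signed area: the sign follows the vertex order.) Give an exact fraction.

[VMH]:[HDV] = 5

Set C = (0, 0), H = (1, 0), U = (0, 1); any affine frame gives the same invariant.
1. F lies on line CU with CF:FU = 3:5 ⇒ F = (0, 3/8)
2. D is the centroid of triangle UHF ⇒ D = (1/3, 11/24)
3. V is the midpoint of DU ⇒ V = (1/6, 35/48)
4. J is the intersection of line DF and line VC ⇒ J = (1/11, 35/88)
5. M is where the line through H parallel to CF meets line JD ⇒ M = (1, 5/8)
2·[VMH] = -25/48, 2·[HDV] = -5/48
[VMH]:[HDV] = -25/48:-5/48 = 5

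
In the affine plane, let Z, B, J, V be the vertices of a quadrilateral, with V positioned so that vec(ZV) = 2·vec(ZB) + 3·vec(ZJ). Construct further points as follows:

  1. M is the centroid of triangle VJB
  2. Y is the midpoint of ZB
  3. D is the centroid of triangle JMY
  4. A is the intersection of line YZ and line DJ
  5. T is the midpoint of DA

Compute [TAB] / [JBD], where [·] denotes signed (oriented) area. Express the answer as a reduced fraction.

Assign Z = (0, 0), B = (1, 0), J = (0, 1), V = (2, 3) — the answer is frame-independent, so this choice is without loss of generality.
1. M is the centroid of triangle VJB ⇒ M = (1, 4/3)
2. Y is the midpoint of ZB ⇒ Y = (1/2, 0)
3. D is the centroid of triangle JMY ⇒ D = (1/2, 7/9)
4. A is the intersection of line YZ and line DJ ⇒ A = (9/4, 0)
5. T is the midpoint of DA ⇒ T = (11/8, 7/18)
2·[TAB] = -35/72, 2·[JBD] = 5/18
[TAB]:[JBD] = -35/72:5/18 = -7/4

[TAB]:[JBD] = -7/4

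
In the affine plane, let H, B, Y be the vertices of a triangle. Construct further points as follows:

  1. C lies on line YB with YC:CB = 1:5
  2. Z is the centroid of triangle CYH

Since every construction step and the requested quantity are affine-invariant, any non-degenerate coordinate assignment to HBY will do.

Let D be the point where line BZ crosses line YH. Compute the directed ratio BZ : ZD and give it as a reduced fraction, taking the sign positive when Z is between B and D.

BZ:ZD = 17

Choose coordinates H = (0, 0), B = (1, 0), Y = (0, 1).
1. C lies on line YB with YC:CB = 1:5 ⇒ C = (1/6, 5/6)
2. Z is the centroid of triangle CYH ⇒ Z = (1/18, 11/18)
line BZ meets YH at D = (0, 11/17)
Z = B + t·(D−B) with t = 17/18, so BZ:ZD = 17/18:1/18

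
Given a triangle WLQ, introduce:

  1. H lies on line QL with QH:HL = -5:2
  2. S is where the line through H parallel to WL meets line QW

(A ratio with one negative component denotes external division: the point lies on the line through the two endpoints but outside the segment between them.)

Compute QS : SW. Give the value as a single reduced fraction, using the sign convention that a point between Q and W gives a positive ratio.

Assign W = (0, 0), L = (1, 0), Q = (0, 1) — the answer is frame-independent, so this choice is without loss of generality.
1. H lies on line QL with QH:HL = -5:2 ⇒ H = (5/3, -2/3)
2. S is where the line through H parallel to WL meets line QW ⇒ S = (0, -2/3)
S = Q + t·(W−Q) with t = 5/3, so QS:SW = t:(1−t) = 5/3:-2/3

QS:SW = -5/2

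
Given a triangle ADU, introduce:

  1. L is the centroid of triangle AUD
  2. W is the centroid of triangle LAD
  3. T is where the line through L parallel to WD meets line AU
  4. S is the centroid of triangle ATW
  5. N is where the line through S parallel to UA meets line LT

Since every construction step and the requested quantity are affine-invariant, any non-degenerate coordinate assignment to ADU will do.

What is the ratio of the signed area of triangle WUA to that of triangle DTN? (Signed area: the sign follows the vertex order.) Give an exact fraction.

[WUA]:[DTN] = -15

Assign A = (0, 0), D = (1, 0), U = (0, 1) — the answer is frame-independent, so this choice is without loss of generality.
1. L is the centroid of triangle AUD ⇒ L = (1/3, 1/3)
2. W is the centroid of triangle LAD ⇒ W = (4/9, 1/9)
3. T is where the line through L parallel to WD meets line AU ⇒ T = (0, 2/5)
4. S is the centroid of triangle ATW ⇒ S = (4/27, 23/135)
5. N is where the line through S parallel to UA meets line LT ⇒ N = (4/27, 10/27)
2·[WUA] = 4/9, 2·[DTN] = -4/135
[WUA]:[DTN] = 4/9:-4/135 = -15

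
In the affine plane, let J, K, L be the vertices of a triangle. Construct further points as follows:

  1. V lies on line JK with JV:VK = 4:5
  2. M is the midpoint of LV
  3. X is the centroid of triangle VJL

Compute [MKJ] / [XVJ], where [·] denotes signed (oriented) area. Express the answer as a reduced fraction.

[MKJ]:[XVJ] = 27/8

Work in coordinates with J = (0, 0), K = (1, 0), L = (0, 1).
1. V lies on line JK with JV:VK = 4:5 ⇒ V = (4/9, 0)
2. M is the midpoint of LV ⇒ M = (2/9, 1/2)
3. X is the centroid of triangle VJL ⇒ X = (4/27, 1/3)
2·[MKJ] = -1/2, 2·[XVJ] = -4/27
[MKJ]:[XVJ] = -1/2:-4/27 = 27/8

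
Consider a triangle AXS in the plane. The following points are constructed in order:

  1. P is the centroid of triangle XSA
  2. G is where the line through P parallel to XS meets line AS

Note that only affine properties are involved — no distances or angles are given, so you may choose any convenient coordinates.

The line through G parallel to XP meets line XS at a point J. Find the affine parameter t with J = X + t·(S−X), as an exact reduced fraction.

Set A = (0, 0), X = (1, 0), S = (0, 1); any affine frame gives the same invariant.
1. P is the centroid of triangle XSA ⇒ P = (1/3, 1/3)
2. G is where the line through P parallel to XS meets line AS ⇒ G = (0, 2/3)
through G parallel to XP: direction (-2/3, 1/3); meets XS at J = (2/3, 1/3)
J = X + t·(S−X) with t = 1/3

t = 1/3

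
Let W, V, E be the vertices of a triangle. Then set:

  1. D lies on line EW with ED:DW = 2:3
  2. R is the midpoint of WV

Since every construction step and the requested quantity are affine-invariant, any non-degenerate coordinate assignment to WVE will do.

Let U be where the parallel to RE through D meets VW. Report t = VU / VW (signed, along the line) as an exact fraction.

t = 7/10

Set W = (0, 0), V = (1, 0), E = (0, 1); any affine frame gives the same invariant.
1. D lies on line EW with ED:DW = 2:3 ⇒ D = (0, 3/5)
2. R is the midpoint of WV ⇒ R = (1/2, 0)
through D parallel to RE: direction (-1/2, 1); meets VW at U = (3/10, 0)
U = V + t·(W−V) with t = 7/10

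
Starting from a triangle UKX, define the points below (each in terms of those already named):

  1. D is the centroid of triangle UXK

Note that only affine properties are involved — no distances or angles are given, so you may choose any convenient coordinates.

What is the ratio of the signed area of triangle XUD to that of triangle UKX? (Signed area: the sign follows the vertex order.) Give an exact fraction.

Assign U = (0, 0), K = (1, 0), X = (0, 1) — the answer is frame-independent, so this choice is without loss of generality.
1. D is the centroid of triangle UXK ⇒ D = (1/3, 1/3)
2·[XUD] = 1/3, 2·[UKX] = 1
[XUD]:[UKX] = 1/3:1 = 1/3

[XUD]:[UKX] = 1/3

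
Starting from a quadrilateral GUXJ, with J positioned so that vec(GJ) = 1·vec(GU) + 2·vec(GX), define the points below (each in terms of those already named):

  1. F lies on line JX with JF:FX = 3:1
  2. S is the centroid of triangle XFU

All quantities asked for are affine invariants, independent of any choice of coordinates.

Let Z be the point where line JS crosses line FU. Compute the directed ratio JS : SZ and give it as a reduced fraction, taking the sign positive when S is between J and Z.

Set G = (0, 0), U = (1, 0), X = (0, 1), J = (1, 2); any affine frame gives the same invariant.
1. F lies on line JX with JF:FX = 3:1 ⇒ F = (1/4, 5/4)
2. S is the centroid of triangle XFU ⇒ S = (5/12, 3/4)
line JS meets FU at Z = (19/40, 7/8)
S = J + t·(Z−J) with t = 10/9, so JS:SZ = 10/9:-1/9

JS:SZ = -10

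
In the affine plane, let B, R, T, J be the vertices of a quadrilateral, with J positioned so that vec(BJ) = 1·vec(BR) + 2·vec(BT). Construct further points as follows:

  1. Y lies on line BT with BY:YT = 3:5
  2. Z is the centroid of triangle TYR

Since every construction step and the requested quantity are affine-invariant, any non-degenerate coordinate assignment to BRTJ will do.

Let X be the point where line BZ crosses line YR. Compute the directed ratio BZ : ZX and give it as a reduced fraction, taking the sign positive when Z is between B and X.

Choose coordinates B = (0, 0), R = (1, 0), T = (0, 1), J = (1, 2).
1. Y lies on line BT with BY:YT = 3:5 ⇒ Y = (0, 3/8)
2. Z is the centroid of triangle TYR ⇒ Z = (1/3, 11/24)
line BZ meets YR at X = (3/14, 33/112)
Z = B + t·(X−B) with t = 14/9, so BZ:ZX = 14/9:-5/9

BZ:ZX = -14/5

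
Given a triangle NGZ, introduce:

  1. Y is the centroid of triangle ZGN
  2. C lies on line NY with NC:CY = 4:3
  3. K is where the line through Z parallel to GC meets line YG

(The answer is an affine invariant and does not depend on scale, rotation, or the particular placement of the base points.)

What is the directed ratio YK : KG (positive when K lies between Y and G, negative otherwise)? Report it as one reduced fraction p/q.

Assign N = (0, 0), G = (1, 0), Z = (0, 1) — the answer is frame-independent, so this choice is without loss of generality.
1. Y is the centroid of triangle ZGN ⇒ Y = (1/3, 1/3)
2. C lies on line NY with NC:CY = 4:3 ⇒ C = (4/21, 4/21)
3. K is where the line through Z parallel to GC meets line YG ⇒ K = (-17/9, 13/9)
K = Y + t·(G−Y) with t = -10/3, so YK:KG = t:(1−t) = -10/3:13/3

YK:KG = -10/13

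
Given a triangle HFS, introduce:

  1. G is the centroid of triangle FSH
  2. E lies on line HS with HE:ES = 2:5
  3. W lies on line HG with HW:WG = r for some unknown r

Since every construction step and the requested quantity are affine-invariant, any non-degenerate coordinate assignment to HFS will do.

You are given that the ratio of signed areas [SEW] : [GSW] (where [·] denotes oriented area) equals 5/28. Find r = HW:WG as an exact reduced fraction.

r = 1/4

Work in coordinates with H = (0, 0), F = (1, 0), S = (0, 1).
1. G is the centroid of triangle FSH ⇒ G = (1/3, 1/3)
2. E lies on line HS with HE:ES = 2:5 ⇒ E = (0, 2/7)
3. With HW:WG = r, write λ = r/(r+1) so W = H + λ·(G−H); W is affine-linear in λ
Every point depending on W is an affine combination of W and λ-independent points, so each such coordinate is linear in λ; the λ² term in each signed area is a multiple of (G−H)×(G−H) = 0, so 2·[SEW] and 2·[GSW] are each linear in λ. Evaluating at λ=0 and λ=1:
  2·[SEW] = 5/21·λ,   2·[GSW] = -1/3·λ + 1/3
So [SEW]:[GSW] = (5/21·λ) / (-1/3·λ + 1/3). Setting this equal to 5/28:
  5/21·λ = 5/28·(-1/3·λ + 1/3)  ⇒  λ = 1/5
Then r = λ/(1−λ) = (1/5)/(4/5) = 1/4. Check: with r = 1/4, W = (1/15, 1/15) and [SEW]:[GSW] = 5/28 as required.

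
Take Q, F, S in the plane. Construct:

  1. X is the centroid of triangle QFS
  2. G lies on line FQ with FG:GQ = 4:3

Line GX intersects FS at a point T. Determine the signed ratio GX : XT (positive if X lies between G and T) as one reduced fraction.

GX:XT = 5/7

Choose coordinates Q = (0, 0), F = (1, 0), S = (0, 1).
1. X is the centroid of triangle QFS ⇒ X = (1/3, 1/3)
2. G lies on line FQ with FG:GQ = 4:3 ⇒ G = (3/7, 0)
line GX meets FS at T = (1/5, 4/5)
X = G + t·(T−G) with t = 5/12, so GX:XT = 5/12:7/12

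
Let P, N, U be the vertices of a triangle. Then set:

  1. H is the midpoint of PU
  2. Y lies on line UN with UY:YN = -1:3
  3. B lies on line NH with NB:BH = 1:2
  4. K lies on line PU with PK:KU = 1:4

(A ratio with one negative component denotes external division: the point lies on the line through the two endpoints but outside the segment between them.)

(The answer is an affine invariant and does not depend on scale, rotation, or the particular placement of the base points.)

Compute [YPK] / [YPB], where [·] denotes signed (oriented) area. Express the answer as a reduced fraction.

[YPK]:[YPB] = 6/65

Work in coordinates with P = (0, 0), N = (1, 0), U = (0, 1).
1. H is the midpoint of PU ⇒ H = (0, 1/2)
2. Y lies on line UN with UY:YN = -1:3 ⇒ Y = (-1/2, 3/2)
3. B lies on line NH with NB:BH = 1:2 ⇒ B = (2/3, 1/6)
4. K lies on line PU with PK:KU = 1:4 ⇒ K = (0, 1/5)
2·[YPK] = 1/10, 2·[YPB] = 13/12
[YPK]:[YPB] = 1/10:13/12 = 6/65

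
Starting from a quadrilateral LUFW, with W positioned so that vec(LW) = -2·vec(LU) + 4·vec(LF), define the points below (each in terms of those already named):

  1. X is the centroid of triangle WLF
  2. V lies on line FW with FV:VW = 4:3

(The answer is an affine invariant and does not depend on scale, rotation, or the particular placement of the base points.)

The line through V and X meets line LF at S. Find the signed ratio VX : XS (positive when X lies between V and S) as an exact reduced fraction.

VX:XS = 5/7

Set L = (0, 0), U = (1, 0), F = (0, 1), W = (-2, 4); any affine frame gives the same invariant.
1. X is the centroid of triangle WLF ⇒ X = (-2/3, 5/3)
2. V lies on line FW with FV:VW = 4:3 ⇒ V = (-8/7, 19/7)
line VX meets LF at S = (0, 1/5)
X = V + t·(S−V) with t = 5/12, so VX:XS = 5/12:7/12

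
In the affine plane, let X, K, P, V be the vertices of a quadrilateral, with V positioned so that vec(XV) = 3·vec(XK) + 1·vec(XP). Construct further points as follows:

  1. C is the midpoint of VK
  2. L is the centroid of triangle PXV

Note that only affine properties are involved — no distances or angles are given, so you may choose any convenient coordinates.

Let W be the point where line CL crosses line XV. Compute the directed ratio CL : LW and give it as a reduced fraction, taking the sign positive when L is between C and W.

CL:LW = -3/2

Assign X = (0, 0), K = (1, 0), P = (0, 1), V = (3, 1) — the answer is frame-independent, so this choice is without loss of generality.
1. C is the midpoint of VK ⇒ C = (2, 1/2)
2. L is the centroid of triangle PXV ⇒ L = (1, 2/3)
line CL meets XV at W = (5/3, 5/9)
L = C + t·(W−C) with t = 3, so CL:LW = 3:-2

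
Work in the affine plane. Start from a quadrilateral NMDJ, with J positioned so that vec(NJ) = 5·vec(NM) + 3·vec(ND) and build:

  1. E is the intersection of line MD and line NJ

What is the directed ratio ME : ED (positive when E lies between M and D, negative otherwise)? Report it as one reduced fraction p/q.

Work in coordinates with N = (0, 0), M = (1, 0), D = (0, 1), J = (5, 3).
1. E is the intersection of line MD and line NJ ⇒ E = (5/8, 3/8)
E = M + t·(D−M) with t = 3/8, so ME:ED = t:(1−t) = 3/8:5/8

ME:ED = 3/5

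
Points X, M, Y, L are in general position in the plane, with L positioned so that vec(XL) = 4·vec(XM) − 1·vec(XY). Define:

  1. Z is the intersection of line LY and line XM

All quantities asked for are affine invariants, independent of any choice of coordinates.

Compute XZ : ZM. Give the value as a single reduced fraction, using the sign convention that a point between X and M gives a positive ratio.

XZ:ZM = -2

Set X = (0, 0), M = (1, 0), Y = (0, 1), L = (4, -1); any affine frame gives the same invariant.
1. Z is the intersection of line LY and line XM ⇒ Z = (2, 0)
Z = X + t·(M−X) with t = 2, so XZ:ZM = t:(1−t) = 2:-1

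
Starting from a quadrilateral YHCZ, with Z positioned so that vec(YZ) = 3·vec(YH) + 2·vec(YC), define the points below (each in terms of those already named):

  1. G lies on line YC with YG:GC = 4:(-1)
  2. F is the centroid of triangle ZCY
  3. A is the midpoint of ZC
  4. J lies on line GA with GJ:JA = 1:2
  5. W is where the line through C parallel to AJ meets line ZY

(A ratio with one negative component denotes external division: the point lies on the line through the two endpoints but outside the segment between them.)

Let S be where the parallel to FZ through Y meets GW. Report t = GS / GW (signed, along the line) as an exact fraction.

Choose coordinates Y = (0, 0), H = (1, 0), C = (0, 1), Z = (3, 2).
1. G lies on line YC with YG:GC = 4:(-1) ⇒ G = (0, 4/3)
2. F is the centroid of triangle ZCY ⇒ F = (1, 1)
3. A is the midpoint of ZC ⇒ A = (3/2, 3/2)
4. J lies on line GA with GJ:JA = 1:2 ⇒ J = (1/2, 25/18)
5. W is where the line through C parallel to AJ meets line ZY ⇒ W = (9/5, 6/5)
through Y parallel to FZ: direction (2, 1); meets GW at S = (72/31, 36/31)
S = G + t·(W−G) with t = 40/31

t = 40/31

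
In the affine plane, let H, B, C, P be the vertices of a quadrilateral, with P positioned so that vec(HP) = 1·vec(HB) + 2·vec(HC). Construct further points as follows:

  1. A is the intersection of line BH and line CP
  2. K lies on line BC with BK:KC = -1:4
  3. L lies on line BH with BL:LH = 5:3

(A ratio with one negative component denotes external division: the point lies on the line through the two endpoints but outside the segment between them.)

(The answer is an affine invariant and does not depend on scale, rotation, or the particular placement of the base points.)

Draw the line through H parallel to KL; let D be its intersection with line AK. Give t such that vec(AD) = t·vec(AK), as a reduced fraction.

t = 8/11

Assign H = (0, 0), B = (1, 0), C = (0, 1), P = (1, 2) — the answer is frame-independent, so this choice is without loss of generality.
1. A is the intersection of line BH and line CP ⇒ A = (-1, 0)
2. K lies on line BC with BK:KC = -1:4 ⇒ K = (4/3, -1/3)
3. L lies on line BH with BL:LH = 5:3 ⇒ L = (3/8, 0)
through H parallel to KL: direction (-23/24, 1/3); meets AK at D = (23/33, -8/33)
D = A + t·(K−A) with t = 8/11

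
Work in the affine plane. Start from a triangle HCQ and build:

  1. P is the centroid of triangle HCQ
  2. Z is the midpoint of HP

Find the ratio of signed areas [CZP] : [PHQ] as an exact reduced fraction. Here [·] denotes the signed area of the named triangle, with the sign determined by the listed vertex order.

[CZP]:[PHQ] = 1/2

Work in coordinates with H = (0, 0), C = (1, 0), Q = (0, 1).
1. P is the centroid of triangle HCQ ⇒ P = (1/3, 1/3)
2. Z is the midpoint of HP ⇒ Z = (1/6, 1/6)
2·[CZP] = -1/6, 2·[PHQ] = -1/3
[CZP]:[PHQ] = -1/6:-1/3 = 1/2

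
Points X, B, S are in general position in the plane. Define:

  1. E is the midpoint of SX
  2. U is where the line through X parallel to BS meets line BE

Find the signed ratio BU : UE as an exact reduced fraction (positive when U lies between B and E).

BU:UE = -2

Choose coordinates X = (0, 0), B = (1, 0), S = (0, 1).
1. E is the midpoint of SX ⇒ E = (0, 1/2)
2. U is where the line through X parallel to BS meets line BE ⇒ U = (-1, 1)
U = B + t·(E−B) with t = 2, so BU:UE = t:(1−t) = 2:-1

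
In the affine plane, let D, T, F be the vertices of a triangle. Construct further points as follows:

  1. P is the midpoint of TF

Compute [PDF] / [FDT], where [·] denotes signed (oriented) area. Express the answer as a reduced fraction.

Work in coordinates with D = (0, 0), T = (1, 0), F = (0, 1).
1. P is the midpoint of TF ⇒ P = (1/2, 1/2)
2·[PDF] = -1/2, 2·[FDT] = 1
[PDF]:[FDT] = -1/2:1 = -1/2

[PDF]:[FDT] = -1/2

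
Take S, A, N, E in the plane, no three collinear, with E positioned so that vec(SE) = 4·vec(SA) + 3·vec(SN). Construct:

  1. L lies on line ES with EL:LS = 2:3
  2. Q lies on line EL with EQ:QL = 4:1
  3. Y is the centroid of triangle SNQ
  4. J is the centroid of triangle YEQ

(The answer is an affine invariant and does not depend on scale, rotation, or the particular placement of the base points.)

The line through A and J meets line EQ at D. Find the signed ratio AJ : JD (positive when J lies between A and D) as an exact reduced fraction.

AJ:JD = -31/4

Assign S = (0, 0), A = (1, 0), N = (0, 1), E = (4, 3) — the answer is frame-independent, so this choice is without loss of generality.
1. L lies on line ES with EL:LS = 2:3 ⇒ L = (12/5, 9/5)
2. Q lies on line EL with EQ:QL = 4:1 ⇒ Q = (68/25, 51/25)
3. Y is the centroid of triangle SNQ ⇒ Y = (68/75, 76/75)
4. J is the centroid of triangle YEQ ⇒ J = (572/225, 454/225)
line AJ meets EQ at D = (1816/775, 1362/775)
J = A + t·(D−A) with t = 31/27, so AJ:JD = 31/27:-4/27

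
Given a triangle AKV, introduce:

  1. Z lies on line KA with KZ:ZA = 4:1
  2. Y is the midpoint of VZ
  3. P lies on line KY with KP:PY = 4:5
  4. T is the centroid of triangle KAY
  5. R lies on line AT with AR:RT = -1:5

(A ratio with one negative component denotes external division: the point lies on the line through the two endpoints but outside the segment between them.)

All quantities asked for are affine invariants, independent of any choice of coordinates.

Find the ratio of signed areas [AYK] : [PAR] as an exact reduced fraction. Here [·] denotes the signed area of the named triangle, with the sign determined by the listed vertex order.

[AYK]:[PAR] = -108

Work in coordinates with A = (0, 0), K = (1, 0), V = (0, 1).
1. Z lies on line KA with KZ:ZA = 4:1 ⇒ Z = (1/5, 0)
2. Y is the midpoint of VZ ⇒ Y = (1/10, 1/2)
3. P lies on line KY with KP:PY = 4:5 ⇒ P = (3/5, 2/9)
4. T is the centroid of triangle KAY ⇒ T = (11/30, 1/6)
5. R lies on line AT with AR:RT = -1:5 ⇒ R = (-11/120, -1/24)
2·[AYK] = -1/2, 2·[PAR] = 1/216
[AYK]:[PAR] = -1/2:1/216 = -108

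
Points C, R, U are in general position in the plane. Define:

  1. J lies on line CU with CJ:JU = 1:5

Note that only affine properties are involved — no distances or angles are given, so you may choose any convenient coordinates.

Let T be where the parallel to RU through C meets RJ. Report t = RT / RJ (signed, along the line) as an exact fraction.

t = 6/5

Work in coordinates with C = (0, 0), R = (1, 0), U = (0, 1).
1. J lies on line CU with CJ:JU = 1:5 ⇒ J = (0, 1/6)
through C parallel to RU: direction (-1, 1); meets RJ at T = (-1/5, 1/5)
T = R + t·(J−R) with t = 6/5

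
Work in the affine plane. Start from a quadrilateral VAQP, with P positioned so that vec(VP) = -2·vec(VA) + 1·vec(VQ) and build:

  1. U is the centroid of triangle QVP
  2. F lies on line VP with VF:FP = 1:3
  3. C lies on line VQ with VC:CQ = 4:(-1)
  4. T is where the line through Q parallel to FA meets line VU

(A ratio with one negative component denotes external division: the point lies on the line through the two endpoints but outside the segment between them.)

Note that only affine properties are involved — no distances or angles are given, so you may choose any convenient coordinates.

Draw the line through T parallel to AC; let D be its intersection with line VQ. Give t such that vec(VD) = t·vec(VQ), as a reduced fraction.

t = -2/5

Assign V = (0, 0), A = (1, 0), Q = (0, 1), P = (-2, 1) — the answer is frame-independent, so this choice is without loss of generality.
1. U is the centroid of triangle QVP ⇒ U = (-2/3, 2/3)
2. F lies on line VP with VF:FP = 1:3 ⇒ F = (-1/2, 1/4)
3. C lies on line VQ with VC:CQ = 4:(-1) ⇒ C = (0, 4/3)
4. T is where the line through Q parallel to FA meets line VU ⇒ T = (-6/5, 6/5)
through T parallel to AC: direction (-1, 4/3); meets VQ at D = (0, -2/5)
D = V + t·(Q−V) with t = -2/5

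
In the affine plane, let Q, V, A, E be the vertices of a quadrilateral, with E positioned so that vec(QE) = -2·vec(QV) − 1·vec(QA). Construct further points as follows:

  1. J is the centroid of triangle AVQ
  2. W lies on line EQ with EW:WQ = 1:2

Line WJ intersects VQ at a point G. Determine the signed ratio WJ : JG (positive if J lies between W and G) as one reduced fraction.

WJ:JG = -3

Set Q = (0, 0), V = (1, 0), A = (0, 1), E = (-2, -1); any affine frame gives the same invariant.
1. J is the centroid of triangle AVQ ⇒ J = (1/3, 1/3)
2. W lies on line EQ with EW:WQ = 1:2 ⇒ W = (-4/3, -2/3)
line WJ meets VQ at G = (-2/9, 0)
J = W + t·(G−W) with t = 3/2, so WJ:JG = 3/2:-1/2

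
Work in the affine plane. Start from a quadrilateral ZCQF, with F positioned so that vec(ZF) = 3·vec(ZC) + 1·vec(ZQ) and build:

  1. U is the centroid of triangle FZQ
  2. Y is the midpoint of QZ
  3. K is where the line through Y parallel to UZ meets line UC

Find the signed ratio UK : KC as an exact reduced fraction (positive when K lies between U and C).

Work in coordinates with Z = (0, 0), C = (1, 0), Q = (0, 1), F = (3, 1).
1. U is the centroid of triangle FZQ ⇒ U = (1, 2/3)
2. Y is the midpoint of QZ ⇒ Y = (0, 1/2)
3. K is where the line through Y parallel to UZ meets line UC ⇒ K = (1, 7/6)
K = U + t·(C−U) with t = -3/4, so UK:KC = t:(1−t) = -3/4:7/4

UK:KC = -3/7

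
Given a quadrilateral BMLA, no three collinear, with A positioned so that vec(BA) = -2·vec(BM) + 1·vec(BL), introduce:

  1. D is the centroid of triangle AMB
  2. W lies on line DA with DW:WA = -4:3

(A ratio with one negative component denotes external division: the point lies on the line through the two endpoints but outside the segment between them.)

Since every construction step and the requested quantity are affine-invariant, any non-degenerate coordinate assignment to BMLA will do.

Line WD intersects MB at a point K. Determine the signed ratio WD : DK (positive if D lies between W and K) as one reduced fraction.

WD:DK = 8

Assign B = (0, 0), M = (1, 0), L = (0, 1), A = (-2, 1) — the answer is frame-independent, so this choice is without loss of generality.
1. D is the centroid of triangle AMB ⇒ D = (-1/3, 1/3)
2. W lies on line DA with DW:WA = -4:3 ⇒ W = (-7, 3)
line WD meets MB at K = (1/2, 0)
D = W + t·(K−W) with t = 8/9, so WD:DK = 8/9:1/9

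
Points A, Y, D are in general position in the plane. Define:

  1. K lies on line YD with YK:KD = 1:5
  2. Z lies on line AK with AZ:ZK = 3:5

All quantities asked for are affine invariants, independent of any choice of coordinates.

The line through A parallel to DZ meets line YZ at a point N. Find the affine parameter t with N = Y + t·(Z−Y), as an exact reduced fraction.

t = 3/2

Set A = (0, 0), Y = (1, 0), D = (0, 1); any affine frame gives the same invariant.
1. K lies on line YD with YK:KD = 1:5 ⇒ K = (5/6, 1/6)
2. Z lies on line AK with AZ:ZK = 3:5 ⇒ Z = (5/16, 1/16)
through A parallel to DZ: direction (5/16, -15/16); meets YZ at N = (-1/32, 3/32)
N = Y + t·(Z−Y) with t = 3/2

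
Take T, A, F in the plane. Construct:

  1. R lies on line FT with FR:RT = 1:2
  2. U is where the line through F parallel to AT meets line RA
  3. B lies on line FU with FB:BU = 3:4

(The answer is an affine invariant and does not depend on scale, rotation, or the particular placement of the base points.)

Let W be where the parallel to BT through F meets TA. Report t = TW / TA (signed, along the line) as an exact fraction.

Assign T = (0, 0), A = (1, 0), F = (0, 1) — the answer is frame-independent, so this choice is without loss of generality.
1. R lies on line FT with FR:RT = 1:2 ⇒ R = (0, 2/3)
2. U is where the line through F parallel to AT meets line RA ⇒ U = (-1/2, 1)
3. B lies on line FU with FB:BU = 3:4 ⇒ B = (-3/14, 1)
through F parallel to BT: direction (3/14, -1); meets TA at W = (3/14, 0)
W = T + t·(A−T) with t = 3/14

t = 3/14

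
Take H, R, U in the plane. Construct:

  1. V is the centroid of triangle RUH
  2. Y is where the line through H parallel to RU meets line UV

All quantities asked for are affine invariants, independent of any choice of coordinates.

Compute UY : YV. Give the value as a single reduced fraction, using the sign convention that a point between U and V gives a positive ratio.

UY:YV = -3/2

Assign H = (0, 0), R = (1, 0), U = (0, 1) — the answer is frame-independent, so this choice is without loss of generality.
1. V is the centroid of triangle RUH ⇒ V = (1/3, 1/3)
2. Y is where the line through H parallel to RU meets line UV ⇒ Y = (1, -1)
Y = U + t·(V−U) with t = 3, so UY:YV = t:(1−t) = 3:-2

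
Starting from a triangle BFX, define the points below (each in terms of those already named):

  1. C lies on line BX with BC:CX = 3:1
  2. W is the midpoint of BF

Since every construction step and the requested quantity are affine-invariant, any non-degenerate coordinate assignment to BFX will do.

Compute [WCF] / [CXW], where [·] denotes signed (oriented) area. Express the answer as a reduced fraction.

Assign B = (0, 0), F = (1, 0), X = (0, 1) — the answer is frame-independent, so this choice is without loss of generality.
1. C lies on line BX with BC:CX = 3:1 ⇒ C = (0, 3/4)
2. W is the midpoint of BF ⇒ W = (1/2, 0)
2·[WCF] = -3/8, 2·[CXW] = -1/8
[WCF]:[CXW] = -3/8:-1/8 = 3

[WCF]:[CXW] = 3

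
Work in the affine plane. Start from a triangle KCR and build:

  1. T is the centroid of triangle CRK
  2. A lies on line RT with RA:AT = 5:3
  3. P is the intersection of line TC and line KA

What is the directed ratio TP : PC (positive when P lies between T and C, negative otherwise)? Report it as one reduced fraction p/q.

TP:PC = -3/14

Set K = (0, 0), C = (1, 0), R = (0, 1); any affine frame gives the same invariant.
1. T is the centroid of triangle CRK ⇒ T = (1/3, 1/3)
2. A lies on line RT with RA:AT = 5:3 ⇒ A = (5/24, 7/12)
3. P is the intersection of line TC and line KA ⇒ P = (5/33, 14/33)
P = T + t·(C−T) with t = -3/11, so TP:PC = t:(1−t) = -3/11:14/11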